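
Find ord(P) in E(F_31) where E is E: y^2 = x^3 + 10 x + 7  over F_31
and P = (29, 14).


Compute successive multiples of P until we hit O:
  1P = (29, 14)
  2P = (13, 3)
  3P = (8, 14)
  4P = (25, 17)
  5P = (26, 7)
  6P = (9, 12)
  7P = (2, 29)
  8P = (16, 27)
  ... (continuing to 39P)
  39P = O

ord(P) = 39


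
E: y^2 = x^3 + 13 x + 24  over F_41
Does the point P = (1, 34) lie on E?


Check whether y^2 = x^3 + 13 x + 24 (mod 41) for (x, y) = (1, 34).
LHS: y^2 = 34^2 mod 41 = 8
RHS: x^3 + 13 x + 24 = 1^3 + 13*1 + 24 mod 41 = 38
LHS != RHS

No, not on the curve


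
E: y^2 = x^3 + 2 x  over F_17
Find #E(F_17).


For each x in F_17, count y with y^2 = x^3 + 2 x + 0 mod 17:
  x = 0: RHS = 0, y in [0]  -> 1 point(s)
  x = 3: RHS = 16, y in [4, 13]  -> 2 point(s)
  x = 4: RHS = 4, y in [2, 15]  -> 2 point(s)
  x = 5: RHS = 16, y in [4, 13]  -> 2 point(s)
  x = 7: RHS = 0, y in [0]  -> 1 point(s)
  x = 8: RHS = 1, y in [1, 16]  -> 2 point(s)
  x = 9: RHS = 16, y in [4, 13]  -> 2 point(s)
  x = 10: RHS = 0, y in [0]  -> 1 point(s)
  x = 12: RHS = 1, y in [1, 16]  -> 2 point(s)
  x = 13: RHS = 13, y in [8, 9]  -> 2 point(s)
  x = 14: RHS = 1, y in [1, 16]  -> 2 point(s)
Affine points: 19. Add the point at infinity: total = 20.

#E(F_17) = 20


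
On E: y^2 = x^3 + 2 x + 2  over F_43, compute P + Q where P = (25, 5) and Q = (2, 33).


P != Q, so use the chord formula.
s = (y2 - y1) / (x2 - x1) = (28) / (20) mod 43 = 10
x3 = s^2 - x1 - x2 mod 43 = 10^2 - 25 - 2 = 30
y3 = s (x1 - x3) - y1 mod 43 = 10 * (25 - 30) - 5 = 31

P + Q = (30, 31)


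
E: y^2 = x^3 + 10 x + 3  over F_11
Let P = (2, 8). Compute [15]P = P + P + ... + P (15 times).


k = 15 = 1111_2 (binary, LSB first: 1111)
Double-and-add from P = (2, 8):
  bit 0 = 1: acc = O + (2, 8) = (2, 8)
  bit 1 = 1: acc = (2, 8) + (7, 3) = (3, 4)
  bit 2 = 1: acc = (3, 4) + (0, 6) = (6, 9)
  bit 3 = 1: acc = (6, 9) + (1, 6) = (7, 8)

15P = (7, 8)


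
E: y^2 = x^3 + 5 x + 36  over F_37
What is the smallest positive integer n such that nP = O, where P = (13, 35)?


Compute successive multiples of P until we hit O:
  1P = (13, 35)
  2P = (4, 34)
  3P = (36, 20)
  4P = (32, 16)
  5P = (30, 19)
  6P = (5, 1)
  7P = (7, 9)
  8P = (7, 28)
  ... (continuing to 15P)
  15P = O

ord(P) = 15


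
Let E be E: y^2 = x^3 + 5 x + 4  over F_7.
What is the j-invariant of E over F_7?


Delta = -16(4 a^3 + 27 b^2) mod 7 = 5
-1728 * (4 a)^3 = -1728 * (4*5)^3 mod 7 = 6
j = 6 * 5^(-1) mod 7 = 4

j = 4 (mod 7)


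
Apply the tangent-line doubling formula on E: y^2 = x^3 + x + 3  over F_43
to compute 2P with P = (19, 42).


Doubling: s = (3 x1^2 + a) / (2 y1)
s = (3*19^2 + 1) / (2*42) mod 43 = 17
x3 = s^2 - 2 x1 mod 43 = 17^2 - 2*19 = 36
y3 = s (x1 - x3) - y1 mod 43 = 17 * (19 - 36) - 42 = 13

2P = (36, 13)


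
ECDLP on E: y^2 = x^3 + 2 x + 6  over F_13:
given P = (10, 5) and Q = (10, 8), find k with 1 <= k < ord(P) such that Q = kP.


Enumerate multiples of P until we hit Q = (10, 8):
  1P = (10, 5)
  2P = (7, 5)
  3P = (9, 8)
  4P = (3, 0)
  5P = (9, 5)
  6P = (7, 8)
  7P = (10, 8)
Match found at i = 7.

k = 7


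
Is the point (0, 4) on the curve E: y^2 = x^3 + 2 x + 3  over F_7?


Check whether y^2 = x^3 + 2 x + 3 (mod 7) for (x, y) = (0, 4).
LHS: y^2 = 4^2 mod 7 = 2
RHS: x^3 + 2 x + 3 = 0^3 + 2*0 + 3 mod 7 = 3
LHS != RHS

No, not on the curve


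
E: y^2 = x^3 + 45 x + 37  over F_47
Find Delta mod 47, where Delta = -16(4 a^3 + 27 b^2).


4 a^3 + 27 b^2 = 4*45^3 + 27*37^2 = 364500 + 36963 = 401463
Delta = -16 * (401463) = -6423408
Delta mod 47 = 35

Delta = 35 (mod 47)


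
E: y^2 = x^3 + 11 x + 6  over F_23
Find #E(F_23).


For each x in F_23, count y with y^2 = x^3 + 11 x + 6 mod 23:
  x = 0: RHS = 6, y in [11, 12]  -> 2 point(s)
  x = 1: RHS = 18, y in [8, 15]  -> 2 point(s)
  x = 2: RHS = 13, y in [6, 17]  -> 2 point(s)
  x = 5: RHS = 2, y in [5, 18]  -> 2 point(s)
  x = 6: RHS = 12, y in [9, 14]  -> 2 point(s)
  x = 7: RHS = 12, y in [9, 14]  -> 2 point(s)
  x = 8: RHS = 8, y in [10, 13]  -> 2 point(s)
  x = 9: RHS = 6, y in [11, 12]  -> 2 point(s)
  x = 10: RHS = 12, y in [9, 14]  -> 2 point(s)
  x = 11: RHS = 9, y in [3, 20]  -> 2 point(s)
  x = 12: RHS = 3, y in [7, 16]  -> 2 point(s)
  x = 13: RHS = 0, y in [0]  -> 1 point(s)
  x = 14: RHS = 6, y in [11, 12]  -> 2 point(s)
  x = 15: RHS = 4, y in [2, 21]  -> 2 point(s)
  x = 16: RHS = 0, y in [0]  -> 1 point(s)
  x = 17: RHS = 0, y in [0]  -> 1 point(s)
  x = 19: RHS = 13, y in [6, 17]  -> 2 point(s)
Affine points: 31. Add the point at infinity: total = 32.

#E(F_23) = 32


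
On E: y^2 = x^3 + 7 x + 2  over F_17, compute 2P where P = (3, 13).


Doubling: s = (3 x1^2 + a) / (2 y1)
s = (3*3^2 + 7) / (2*13) mod 17 = 0
x3 = s^2 - 2 x1 mod 17 = 0^2 - 2*3 = 11
y3 = s (x1 - x3) - y1 mod 17 = 0 * (3 - 11) - 13 = 4

2P = (11, 4)


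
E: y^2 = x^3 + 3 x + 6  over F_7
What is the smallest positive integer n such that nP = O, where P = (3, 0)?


Compute successive multiples of P until we hit O:
  1P = (3, 0)
  2P = O

ord(P) = 2


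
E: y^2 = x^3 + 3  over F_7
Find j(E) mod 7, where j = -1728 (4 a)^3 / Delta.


Delta = -16(4 a^3 + 27 b^2) mod 7 = 4
-1728 * (4 a)^3 = -1728 * (4*0)^3 mod 7 = 0
j = 0 * 4^(-1) mod 7 = 0

j = 0 (mod 7)


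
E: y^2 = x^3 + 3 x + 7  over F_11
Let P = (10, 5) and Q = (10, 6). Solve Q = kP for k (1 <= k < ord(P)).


Enumerate multiples of P until we hit Q = (10, 6):
  1P = (10, 5)
  2P = (5, 9)
  3P = (5, 2)
  4P = (10, 6)
Match found at i = 4.

k = 4


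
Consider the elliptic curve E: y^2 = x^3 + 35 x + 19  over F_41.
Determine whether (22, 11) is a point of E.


Check whether y^2 = x^3 + 35 x + 19 (mod 41) for (x, y) = (22, 11).
LHS: y^2 = 11^2 mod 41 = 39
RHS: x^3 + 35 x + 19 = 22^3 + 35*22 + 19 mod 41 = 39
LHS = RHS

Yes, on the curve


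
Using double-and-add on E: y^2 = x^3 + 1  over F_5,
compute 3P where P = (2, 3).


k = 3 = 11_2 (binary, LSB first: 11)
Double-and-add from P = (2, 3):
  bit 0 = 1: acc = O + (2, 3) = (2, 3)
  bit 1 = 1: acc = (2, 3) + (0, 1) = (4, 0)

3P = (4, 0)


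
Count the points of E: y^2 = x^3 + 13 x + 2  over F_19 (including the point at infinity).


For each x in F_19, count y with y^2 = x^3 + 13 x + 2 mod 19:
  x = 1: RHS = 16, y in [4, 15]  -> 2 point(s)
  x = 2: RHS = 17, y in [6, 13]  -> 2 point(s)
  x = 3: RHS = 11, y in [7, 12]  -> 2 point(s)
  x = 4: RHS = 4, y in [2, 17]  -> 2 point(s)
  x = 6: RHS = 11, y in [7, 12]  -> 2 point(s)
  x = 10: RHS = 11, y in [7, 12]  -> 2 point(s)
  x = 12: RHS = 5, y in [9, 10]  -> 2 point(s)
  x = 15: RHS = 0, y in [0]  -> 1 point(s)
  x = 17: RHS = 6, y in [5, 14]  -> 2 point(s)
  x = 18: RHS = 7, y in [8, 11]  -> 2 point(s)
Affine points: 19. Add the point at infinity: total = 20.

#E(F_19) = 20


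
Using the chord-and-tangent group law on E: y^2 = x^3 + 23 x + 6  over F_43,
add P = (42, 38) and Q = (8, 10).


P != Q, so use the chord formula.
s = (y2 - y1) / (x2 - x1) = (15) / (9) mod 43 = 16
x3 = s^2 - x1 - x2 mod 43 = 16^2 - 42 - 8 = 34
y3 = s (x1 - x3) - y1 mod 43 = 16 * (42 - 34) - 38 = 4

P + Q = (34, 4)


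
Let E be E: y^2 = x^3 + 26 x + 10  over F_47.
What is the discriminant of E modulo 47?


4 a^3 + 27 b^2 = 4*26^3 + 27*10^2 = 70304 + 2700 = 73004
Delta = -16 * (73004) = -1168064
Delta mod 47 = 27

Delta = 27 (mod 47)


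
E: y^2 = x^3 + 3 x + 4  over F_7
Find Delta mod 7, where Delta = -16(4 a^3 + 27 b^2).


4 a^3 + 27 b^2 = 4*3^3 + 27*4^2 = 108 + 432 = 540
Delta = -16 * (540) = -8640
Delta mod 7 = 5

Delta = 5 (mod 7)


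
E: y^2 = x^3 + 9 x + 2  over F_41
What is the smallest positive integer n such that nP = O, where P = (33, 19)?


Compute successive multiples of P until we hit O:
  1P = (33, 19)
  2P = (36, 18)
  3P = (4, 26)
  4P = (20, 33)
  5P = (19, 29)
  6P = (28, 36)
  7P = (26, 31)
  8P = (0, 24)
  ... (continuing to 39P)
  39P = O

ord(P) = 39


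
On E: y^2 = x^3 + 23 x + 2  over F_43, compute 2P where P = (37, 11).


Doubling: s = (3 x1^2 + a) / (2 y1)
s = (3*37^2 + 23) / (2*11) mod 43 = 4
x3 = s^2 - 2 x1 mod 43 = 4^2 - 2*37 = 28
y3 = s (x1 - x3) - y1 mod 43 = 4 * (37 - 28) - 11 = 25

2P = (28, 25)


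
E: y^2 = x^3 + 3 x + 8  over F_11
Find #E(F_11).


For each x in F_11, count y with y^2 = x^3 + 3 x + 8 mod 11:
  x = 1: RHS = 1, y in [1, 10]  -> 2 point(s)
  x = 2: RHS = 0, y in [0]  -> 1 point(s)
  x = 3: RHS = 0, y in [0]  -> 1 point(s)
  x = 5: RHS = 5, y in [4, 7]  -> 2 point(s)
  x = 6: RHS = 0, y in [0]  -> 1 point(s)
  x = 7: RHS = 9, y in [3, 8]  -> 2 point(s)
  x = 8: RHS = 5, y in [4, 7]  -> 2 point(s)
  x = 9: RHS = 5, y in [4, 7]  -> 2 point(s)
  x = 10: RHS = 4, y in [2, 9]  -> 2 point(s)
Affine points: 15. Add the point at infinity: total = 16.

#E(F_11) = 16


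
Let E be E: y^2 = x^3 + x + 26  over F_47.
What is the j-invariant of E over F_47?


Delta = -16(4 a^3 + 27 b^2) mod 47 = 9
-1728 * (4 a)^3 = -1728 * (4*1)^3 mod 47 = 46
j = 46 * 9^(-1) mod 47 = 26

j = 26 (mod 47)


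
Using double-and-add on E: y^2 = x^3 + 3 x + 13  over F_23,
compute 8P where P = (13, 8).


k = 8 = 1000_2 (binary, LSB first: 0001)
Double-and-add from P = (13, 8):
  bit 0 = 0: acc unchanged = O
  bit 1 = 0: acc unchanged = O
  bit 2 = 0: acc unchanged = O
  bit 3 = 1: acc = O + (22, 3) = (22, 3)

8P = (22, 3)


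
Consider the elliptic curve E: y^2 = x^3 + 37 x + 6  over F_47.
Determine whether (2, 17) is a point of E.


Check whether y^2 = x^3 + 37 x + 6 (mod 47) for (x, y) = (2, 17).
LHS: y^2 = 17^2 mod 47 = 7
RHS: x^3 + 37 x + 6 = 2^3 + 37*2 + 6 mod 47 = 41
LHS != RHS

No, not on the curve


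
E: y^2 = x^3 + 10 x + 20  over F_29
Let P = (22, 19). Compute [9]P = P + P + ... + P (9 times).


k = 9 = 1001_2 (binary, LSB first: 1001)
Double-and-add from P = (22, 19):
  bit 0 = 1: acc = O + (22, 19) = (22, 19)
  bit 1 = 0: acc unchanged = (22, 19)
  bit 2 = 0: acc unchanged = (22, 19)
  bit 3 = 1: acc = (22, 19) + (14, 27) = (23, 11)

9P = (23, 11)


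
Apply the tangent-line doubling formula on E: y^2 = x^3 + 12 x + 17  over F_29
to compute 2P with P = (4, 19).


Doubling: s = (3 x1^2 + a) / (2 y1)
s = (3*4^2 + 12) / (2*19) mod 29 = 26
x3 = s^2 - 2 x1 mod 29 = 26^2 - 2*4 = 1
y3 = s (x1 - x3) - y1 mod 29 = 26 * (4 - 1) - 19 = 1

2P = (1, 1)


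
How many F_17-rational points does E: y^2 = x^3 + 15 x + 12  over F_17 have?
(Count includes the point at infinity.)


For each x in F_17, count y with y^2 = x^3 + 15 x + 12 mod 17:
  x = 2: RHS = 16, y in [4, 13]  -> 2 point(s)
  x = 3: RHS = 16, y in [4, 13]  -> 2 point(s)
  x = 4: RHS = 0, y in [0]  -> 1 point(s)
  x = 5: RHS = 8, y in [5, 12]  -> 2 point(s)
  x = 7: RHS = 1, y in [1, 16]  -> 2 point(s)
  x = 8: RHS = 15, y in [7, 10]  -> 2 point(s)
  x = 9: RHS = 9, y in [3, 14]  -> 2 point(s)
  x = 12: RHS = 16, y in [4, 13]  -> 2 point(s)
  x = 14: RHS = 8, y in [5, 12]  -> 2 point(s)
  x = 15: RHS = 8, y in [5, 12]  -> 2 point(s)
  x = 16: RHS = 13, y in [8, 9]  -> 2 point(s)
Affine points: 21. Add the point at infinity: total = 22.

#E(F_17) = 22


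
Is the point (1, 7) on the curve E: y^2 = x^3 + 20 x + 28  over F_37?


Check whether y^2 = x^3 + 20 x + 28 (mod 37) for (x, y) = (1, 7).
LHS: y^2 = 7^2 mod 37 = 12
RHS: x^3 + 20 x + 28 = 1^3 + 20*1 + 28 mod 37 = 12
LHS = RHS

Yes, on the curve


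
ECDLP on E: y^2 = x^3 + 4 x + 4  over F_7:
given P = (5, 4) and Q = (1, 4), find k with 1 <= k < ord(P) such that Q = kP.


Enumerate multiples of P until we hit Q = (1, 4):
  1P = (5, 4)
  2P = (1, 4)
Match found at i = 2.

k = 2


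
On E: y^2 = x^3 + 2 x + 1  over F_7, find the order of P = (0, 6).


Compute successive multiples of P until we hit O:
  1P = (0, 6)
  2P = (1, 2)
  3P = (1, 5)
  4P = (0, 1)
  5P = O

ord(P) = 5


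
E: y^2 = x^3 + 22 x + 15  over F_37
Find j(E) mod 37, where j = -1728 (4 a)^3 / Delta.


Delta = -16(4 a^3 + 27 b^2) mod 37 = 30
-1728 * (4 a)^3 = -1728 * (4*22)^3 mod 37 = 29
j = 29 * 30^(-1) mod 37 = 17

j = 17 (mod 37)


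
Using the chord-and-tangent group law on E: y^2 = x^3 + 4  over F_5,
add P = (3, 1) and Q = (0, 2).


P != Q, so use the chord formula.
s = (y2 - y1) / (x2 - x1) = (1) / (2) mod 5 = 3
x3 = s^2 - x1 - x2 mod 5 = 3^2 - 3 - 0 = 1
y3 = s (x1 - x3) - y1 mod 5 = 3 * (3 - 1) - 1 = 0

P + Q = (1, 0)


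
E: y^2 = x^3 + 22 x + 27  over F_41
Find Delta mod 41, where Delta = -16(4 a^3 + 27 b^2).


4 a^3 + 27 b^2 = 4*22^3 + 27*27^2 = 42592 + 19683 = 62275
Delta = -16 * (62275) = -996400
Delta mod 41 = 23

Delta = 23 (mod 41)


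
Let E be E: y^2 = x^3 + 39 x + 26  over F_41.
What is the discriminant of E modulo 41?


4 a^3 + 27 b^2 = 4*39^3 + 27*26^2 = 237276 + 18252 = 255528
Delta = -16 * (255528) = -4088448
Delta mod 41 = 31

Delta = 31 (mod 41)


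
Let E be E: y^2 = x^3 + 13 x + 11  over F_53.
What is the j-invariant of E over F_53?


Delta = -16(4 a^3 + 27 b^2) mod 53 = 40
-1728 * (4 a)^3 = -1728 * (4*13)^3 mod 53 = 32
j = 32 * 40^(-1) mod 53 = 22

j = 22 (mod 53)


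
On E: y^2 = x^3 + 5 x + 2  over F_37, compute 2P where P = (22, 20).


Doubling: s = (3 x1^2 + a) / (2 y1)
s = (3*22^2 + 5) / (2*20) mod 37 = 17
x3 = s^2 - 2 x1 mod 37 = 17^2 - 2*22 = 23
y3 = s (x1 - x3) - y1 mod 37 = 17 * (22 - 23) - 20 = 0

2P = (23, 0)


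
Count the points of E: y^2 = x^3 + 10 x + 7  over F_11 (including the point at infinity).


For each x in F_11, count y with y^2 = x^3 + 10 x + 7 mod 11:
  x = 3: RHS = 9, y in [3, 8]  -> 2 point(s)
  x = 4: RHS = 1, y in [1, 10]  -> 2 point(s)
  x = 8: RHS = 5, y in [4, 7]  -> 2 point(s)
  x = 9: RHS = 1, y in [1, 10]  -> 2 point(s)
Affine points: 8. Add the point at infinity: total = 9.

#E(F_11) = 9


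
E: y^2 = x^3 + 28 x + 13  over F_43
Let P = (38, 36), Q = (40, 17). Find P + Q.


P != Q, so use the chord formula.
s = (y2 - y1) / (x2 - x1) = (24) / (2) mod 43 = 12
x3 = s^2 - x1 - x2 mod 43 = 12^2 - 38 - 40 = 23
y3 = s (x1 - x3) - y1 mod 43 = 12 * (38 - 23) - 36 = 15

P + Q = (23, 15)


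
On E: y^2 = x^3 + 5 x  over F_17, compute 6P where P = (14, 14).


k = 6 = 110_2 (binary, LSB first: 011)
Double-and-add from P = (14, 14):
  bit 0 = 0: acc unchanged = O
  bit 1 = 1: acc = O + (8, 5) = (8, 5)
  bit 2 = 1: acc = (8, 5) + (2, 1) = (15, 13)

6P = (15, 13)


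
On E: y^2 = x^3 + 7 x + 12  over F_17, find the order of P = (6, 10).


Compute successive multiples of P until we hit O:
  1P = (6, 10)
  2P = (3, 3)
  3P = (4, 6)
  4P = (11, 14)
  5P = (2, 0)
  6P = (11, 3)
  7P = (4, 11)
  8P = (3, 14)
  ... (continuing to 10P)
  10P = O

ord(P) = 10


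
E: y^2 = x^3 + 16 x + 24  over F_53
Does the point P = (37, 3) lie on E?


Check whether y^2 = x^3 + 16 x + 24 (mod 53) for (x, y) = (37, 3).
LHS: y^2 = 3^2 mod 53 = 9
RHS: x^3 + 16 x + 24 = 37^3 + 16*37 + 24 mod 53 = 18
LHS != RHS

No, not on the curve


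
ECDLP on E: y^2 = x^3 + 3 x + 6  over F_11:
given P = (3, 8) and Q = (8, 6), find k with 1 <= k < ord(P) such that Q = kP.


Enumerate multiples of P until we hit Q = (8, 6):
  1P = (3, 8)
  2P = (8, 6)
Match found at i = 2.

k = 2


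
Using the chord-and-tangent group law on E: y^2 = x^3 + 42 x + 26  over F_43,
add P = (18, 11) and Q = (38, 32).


P != Q, so use the chord formula.
s = (y2 - y1) / (x2 - x1) = (21) / (20) mod 43 = 29
x3 = s^2 - x1 - x2 mod 43 = 29^2 - 18 - 38 = 11
y3 = s (x1 - x3) - y1 mod 43 = 29 * (18 - 11) - 11 = 20

P + Q = (11, 20)


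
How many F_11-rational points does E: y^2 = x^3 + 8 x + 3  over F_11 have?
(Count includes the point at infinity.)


For each x in F_11, count y with y^2 = x^3 + 8 x + 3 mod 11:
  x = 0: RHS = 3, y in [5, 6]  -> 2 point(s)
  x = 1: RHS = 1, y in [1, 10]  -> 2 point(s)
  x = 2: RHS = 5, y in [4, 7]  -> 2 point(s)
  x = 4: RHS = 0, y in [0]  -> 1 point(s)
  x = 5: RHS = 3, y in [5, 6]  -> 2 point(s)
  x = 6: RHS = 3, y in [5, 6]  -> 2 point(s)
  x = 9: RHS = 1, y in [1, 10]  -> 2 point(s)
  x = 10: RHS = 5, y in [4, 7]  -> 2 point(s)
Affine points: 15. Add the point at infinity: total = 16.

#E(F_11) = 16


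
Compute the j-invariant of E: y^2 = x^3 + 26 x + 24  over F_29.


Delta = -16(4 a^3 + 27 b^2) mod 29 = 5
-1728 * (4 a)^3 = -1728 * (4*26)^3 mod 29 = 28
j = 28 * 5^(-1) mod 29 = 23

j = 23 (mod 29)


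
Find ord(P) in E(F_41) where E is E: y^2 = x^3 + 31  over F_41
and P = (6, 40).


Compute successive multiples of P until we hit O:
  1P = (6, 40)
  2P = (34, 37)
  3P = (11, 3)
  4P = (23, 12)
  5P = (35, 15)
  6P = (20, 6)
  7P = (5, 22)
  8P = (26, 10)
  ... (continuing to 42P)
  42P = O

ord(P) = 42


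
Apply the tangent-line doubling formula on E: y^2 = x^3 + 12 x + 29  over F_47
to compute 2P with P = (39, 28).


Doubling: s = (3 x1^2 + a) / (2 y1)
s = (3*39^2 + 12) / (2*28) mod 47 = 7
x3 = s^2 - 2 x1 mod 47 = 7^2 - 2*39 = 18
y3 = s (x1 - x3) - y1 mod 47 = 7 * (39 - 18) - 28 = 25

2P = (18, 25)


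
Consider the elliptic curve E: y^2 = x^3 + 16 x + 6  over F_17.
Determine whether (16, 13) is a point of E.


Check whether y^2 = x^3 + 16 x + 6 (mod 17) for (x, y) = (16, 13).
LHS: y^2 = 13^2 mod 17 = 16
RHS: x^3 + 16 x + 6 = 16^3 + 16*16 + 6 mod 17 = 6
LHS != RHS

No, not on the curve


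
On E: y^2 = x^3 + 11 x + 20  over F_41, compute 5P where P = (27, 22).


k = 5 = 101_2 (binary, LSB first: 101)
Double-and-add from P = (27, 22):
  bit 0 = 1: acc = O + (27, 22) = (27, 22)
  bit 1 = 0: acc unchanged = (27, 22)
  bit 2 = 1: acc = (27, 22) + (3, 30) = (2, 38)

5P = (2, 38)


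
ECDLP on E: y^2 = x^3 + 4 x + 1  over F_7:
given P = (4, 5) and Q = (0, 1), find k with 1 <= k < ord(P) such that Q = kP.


Enumerate multiples of P until we hit Q = (0, 1):
  1P = (4, 5)
  2P = (0, 6)
  3P = (0, 1)
Match found at i = 3.

k = 3


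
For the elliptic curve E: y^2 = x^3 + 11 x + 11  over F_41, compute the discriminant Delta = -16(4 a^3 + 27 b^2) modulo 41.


4 a^3 + 27 b^2 = 4*11^3 + 27*11^2 = 5324 + 3267 = 8591
Delta = -16 * (8591) = -137456
Delta mod 41 = 17

Delta = 17 (mod 41)


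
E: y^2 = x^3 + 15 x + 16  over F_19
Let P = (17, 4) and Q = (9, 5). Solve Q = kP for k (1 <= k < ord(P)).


Enumerate multiples of P until we hit Q = (9, 5):
  1P = (17, 4)
  2P = (5, 8)
  3P = (14, 14)
  4P = (16, 18)
  5P = (11, 7)
  6P = (15, 14)
  7P = (12, 9)
  8P = (10, 8)
  9P = (9, 5)
Match found at i = 9.

k = 9


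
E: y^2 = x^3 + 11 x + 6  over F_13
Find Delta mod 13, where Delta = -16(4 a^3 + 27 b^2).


4 a^3 + 27 b^2 = 4*11^3 + 27*6^2 = 5324 + 972 = 6296
Delta = -16 * (6296) = -100736
Delta mod 13 = 1

Delta = 1 (mod 13)


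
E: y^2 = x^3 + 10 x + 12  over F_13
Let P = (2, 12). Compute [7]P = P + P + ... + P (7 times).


k = 7 = 111_2 (binary, LSB first: 111)
Double-and-add from P = (2, 12):
  bit 0 = 1: acc = O + (2, 12) = (2, 12)
  bit 1 = 1: acc = (2, 12) + (0, 5) = (7, 3)
  bit 2 = 1: acc = (7, 3) + (1, 7) = (4, 8)

7P = (4, 8)


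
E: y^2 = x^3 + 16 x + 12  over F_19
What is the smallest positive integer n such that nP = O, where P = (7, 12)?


Compute successive multiples of P until we hit O:
  1P = (7, 12)
  2P = (3, 12)
  3P = (9, 7)
  4P = (14, 15)
  5P = (4, 11)
  6P = (6, 1)
  7P = (13, 17)
  8P = (15, 13)
  ... (continuing to 19P)
  19P = O

ord(P) = 19


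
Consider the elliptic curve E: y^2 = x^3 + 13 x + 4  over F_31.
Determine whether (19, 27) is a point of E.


Check whether y^2 = x^3 + 13 x + 4 (mod 31) for (x, y) = (19, 27).
LHS: y^2 = 27^2 mod 31 = 16
RHS: x^3 + 13 x + 4 = 19^3 + 13*19 + 4 mod 31 = 11
LHS != RHS

No, not on the curve


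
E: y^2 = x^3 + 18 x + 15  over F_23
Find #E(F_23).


For each x in F_23, count y with y^2 = x^3 + 18 x + 15 mod 23:
  x = 2: RHS = 13, y in [6, 17]  -> 2 point(s)
  x = 3: RHS = 4, y in [2, 21]  -> 2 point(s)
  x = 4: RHS = 13, y in [6, 17]  -> 2 point(s)
  x = 5: RHS = 0, y in [0]  -> 1 point(s)
  x = 7: RHS = 1, y in [1, 22]  -> 2 point(s)
  x = 8: RHS = 4, y in [2, 21]  -> 2 point(s)
  x = 9: RHS = 9, y in [3, 20]  -> 2 point(s)
  x = 11: RHS = 3, y in [7, 16]  -> 2 point(s)
  x = 12: RHS = 4, y in [2, 21]  -> 2 point(s)
  x = 13: RHS = 8, y in [10, 13]  -> 2 point(s)
  x = 15: RHS = 3, y in [7, 16]  -> 2 point(s)
  x = 16: RHS = 6, y in [11, 12]  -> 2 point(s)
  x = 17: RHS = 13, y in [6, 17]  -> 2 point(s)
  x = 20: RHS = 3, y in [7, 16]  -> 2 point(s)
Affine points: 27. Add the point at infinity: total = 28.

#E(F_23) = 28


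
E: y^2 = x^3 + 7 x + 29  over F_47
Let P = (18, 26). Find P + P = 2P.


Doubling: s = (3 x1^2 + a) / (2 y1)
s = (3*18^2 + 7) / (2*26) mod 47 = 36
x3 = s^2 - 2 x1 mod 47 = 36^2 - 2*18 = 38
y3 = s (x1 - x3) - y1 mod 47 = 36 * (18 - 38) - 26 = 6

2P = (38, 6)


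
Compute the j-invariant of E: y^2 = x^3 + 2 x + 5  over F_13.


Delta = -16(4 a^3 + 27 b^2) mod 13 = 11
-1728 * (4 a)^3 = -1728 * (4*2)^3 mod 13 = 5
j = 5 * 11^(-1) mod 13 = 4

j = 4 (mod 13)


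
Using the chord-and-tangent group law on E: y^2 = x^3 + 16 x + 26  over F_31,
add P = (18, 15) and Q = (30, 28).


P != Q, so use the chord formula.
s = (y2 - y1) / (x2 - x1) = (13) / (12) mod 31 = 14
x3 = s^2 - x1 - x2 mod 31 = 14^2 - 18 - 30 = 24
y3 = s (x1 - x3) - y1 mod 31 = 14 * (18 - 24) - 15 = 25

P + Q = (24, 25)


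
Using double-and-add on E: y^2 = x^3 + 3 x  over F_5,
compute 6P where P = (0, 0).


k = 6 = 110_2 (binary, LSB first: 011)
Double-and-add from P = (0, 0):
  bit 0 = 0: acc unchanged = O
  bit 1 = 1: acc = O + O = O
  bit 2 = 1: acc = O + O = O

6P = O


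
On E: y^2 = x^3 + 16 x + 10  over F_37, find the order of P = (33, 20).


Compute successive multiples of P until we hit O:
  1P = (33, 20)
  2P = (15, 31)
  3P = (29, 31)
  4P = (8, 13)
  5P = (30, 6)
  6P = (4, 29)
  7P = (3, 23)
  8P = (11, 0)
  ... (continuing to 16P)
  16P = O

ord(P) = 16


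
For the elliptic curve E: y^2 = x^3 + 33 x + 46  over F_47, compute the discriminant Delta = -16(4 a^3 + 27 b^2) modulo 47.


4 a^3 + 27 b^2 = 4*33^3 + 27*46^2 = 143748 + 57132 = 200880
Delta = -16 * (200880) = -3214080
Delta mod 47 = 15

Delta = 15 (mod 47)


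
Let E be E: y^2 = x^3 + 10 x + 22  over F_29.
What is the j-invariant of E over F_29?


Delta = -16(4 a^3 + 27 b^2) mod 29 = 5
-1728 * (4 a)^3 = -1728 * (4*10)^3 mod 29 = 22
j = 22 * 5^(-1) mod 29 = 16

j = 16 (mod 29)


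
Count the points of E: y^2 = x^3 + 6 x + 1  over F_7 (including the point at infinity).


For each x in F_7, count y with y^2 = x^3 + 6 x + 1 mod 7:
  x = 0: RHS = 1, y in [1, 6]  -> 2 point(s)
  x = 1: RHS = 1, y in [1, 6]  -> 2 point(s)
  x = 2: RHS = 0, y in [0]  -> 1 point(s)
  x = 3: RHS = 4, y in [2, 5]  -> 2 point(s)
  x = 5: RHS = 2, y in [3, 4]  -> 2 point(s)
  x = 6: RHS = 1, y in [1, 6]  -> 2 point(s)
Affine points: 11. Add the point at infinity: total = 12.

#E(F_7) = 12


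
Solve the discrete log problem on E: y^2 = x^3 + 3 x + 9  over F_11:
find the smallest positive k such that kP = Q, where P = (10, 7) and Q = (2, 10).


Enumerate multiples of P until we hit Q = (2, 10):
  1P = (10, 7)
  2P = (6, 1)
  3P = (0, 8)
  4P = (2, 1)
  5P = (3, 1)
  6P = (3, 10)
  7P = (2, 10)
Match found at i = 7.

k = 7


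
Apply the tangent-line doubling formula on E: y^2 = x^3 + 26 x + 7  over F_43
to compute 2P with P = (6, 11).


Doubling: s = (3 x1^2 + a) / (2 y1)
s = (3*6^2 + 26) / (2*11) mod 43 = 10
x3 = s^2 - 2 x1 mod 43 = 10^2 - 2*6 = 2
y3 = s (x1 - x3) - y1 mod 43 = 10 * (6 - 2) - 11 = 29

2P = (2, 29)


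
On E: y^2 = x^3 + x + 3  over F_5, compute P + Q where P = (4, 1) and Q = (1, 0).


P != Q, so use the chord formula.
s = (y2 - y1) / (x2 - x1) = (4) / (2) mod 5 = 2
x3 = s^2 - x1 - x2 mod 5 = 2^2 - 4 - 1 = 4
y3 = s (x1 - x3) - y1 mod 5 = 2 * (4 - 4) - 1 = 4

P + Q = (4, 4)


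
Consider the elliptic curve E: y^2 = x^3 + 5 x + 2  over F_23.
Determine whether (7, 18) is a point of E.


Check whether y^2 = x^3 + 5 x + 2 (mod 23) for (x, y) = (7, 18).
LHS: y^2 = 18^2 mod 23 = 2
RHS: x^3 + 5 x + 2 = 7^3 + 5*7 + 2 mod 23 = 12
LHS != RHS

No, not on the curve


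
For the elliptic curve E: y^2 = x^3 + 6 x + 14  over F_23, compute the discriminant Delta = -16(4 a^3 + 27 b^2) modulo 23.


4 a^3 + 27 b^2 = 4*6^3 + 27*14^2 = 864 + 5292 = 6156
Delta = -16 * (6156) = -98496
Delta mod 23 = 13

Delta = 13 (mod 23)


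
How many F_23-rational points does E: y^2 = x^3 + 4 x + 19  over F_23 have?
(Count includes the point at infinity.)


For each x in F_23, count y with y^2 = x^3 + 4 x + 19 mod 23:
  x = 1: RHS = 1, y in [1, 22]  -> 2 point(s)
  x = 2: RHS = 12, y in [9, 14]  -> 2 point(s)
  x = 3: RHS = 12, y in [9, 14]  -> 2 point(s)
  x = 5: RHS = 3, y in [7, 16]  -> 2 point(s)
  x = 6: RHS = 6, y in [11, 12]  -> 2 point(s)
  x = 9: RHS = 2, y in [5, 18]  -> 2 point(s)
  x = 10: RHS = 1, y in [1, 22]  -> 2 point(s)
  x = 12: RHS = 1, y in [1, 22]  -> 2 point(s)
  x = 14: RHS = 13, y in [6, 17]  -> 2 point(s)
  x = 15: RHS = 4, y in [2, 21]  -> 2 point(s)
  x = 16: RHS = 16, y in [4, 19]  -> 2 point(s)
  x = 17: RHS = 9, y in [3, 20]  -> 2 point(s)
  x = 18: RHS = 12, y in [9, 14]  -> 2 point(s)
  x = 19: RHS = 8, y in [10, 13]  -> 2 point(s)
  x = 20: RHS = 3, y in [7, 16]  -> 2 point(s)
  x = 21: RHS = 3, y in [7, 16]  -> 2 point(s)
Affine points: 32. Add the point at infinity: total = 33.

#E(F_23) = 33


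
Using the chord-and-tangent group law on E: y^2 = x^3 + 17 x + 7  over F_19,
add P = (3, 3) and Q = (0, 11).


P != Q, so use the chord formula.
s = (y2 - y1) / (x2 - x1) = (8) / (16) mod 19 = 10
x3 = s^2 - x1 - x2 mod 19 = 10^2 - 3 - 0 = 2
y3 = s (x1 - x3) - y1 mod 19 = 10 * (3 - 2) - 3 = 7

P + Q = (2, 7)


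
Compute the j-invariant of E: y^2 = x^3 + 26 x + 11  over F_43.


Delta = -16(4 a^3 + 27 b^2) mod 43 = 32
-1728 * (4 a)^3 = -1728 * (4*26)^3 mod 43 = 42
j = 42 * 32^(-1) mod 43 = 4

j = 4 (mod 43)


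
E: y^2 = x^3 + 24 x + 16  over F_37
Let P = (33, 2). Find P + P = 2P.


Doubling: s = (3 x1^2 + a) / (2 y1)
s = (3*33^2 + 24) / (2*2) mod 37 = 18
x3 = s^2 - 2 x1 mod 37 = 18^2 - 2*33 = 36
y3 = s (x1 - x3) - y1 mod 37 = 18 * (33 - 36) - 2 = 18

2P = (36, 18)


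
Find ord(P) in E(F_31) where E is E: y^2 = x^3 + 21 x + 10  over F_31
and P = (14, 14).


Compute successive multiples of P until we hit O:
  1P = (14, 14)
  2P = (13, 0)
  3P = (14, 17)
  4P = O

ord(P) = 4


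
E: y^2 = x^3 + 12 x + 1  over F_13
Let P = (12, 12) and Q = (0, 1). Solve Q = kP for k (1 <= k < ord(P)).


Enumerate multiples of P until we hit Q = (0, 1):
  1P = (12, 12)
  2P = (3, 5)
  3P = (10, 4)
  4P = (7, 8)
  5P = (4, 10)
  6P = (6, 9)
  7P = (5, 11)
  8P = (0, 12)
  9P = (1, 1)
  10P = (1, 12)
  11P = (0, 1)
Match found at i = 11.

k = 11


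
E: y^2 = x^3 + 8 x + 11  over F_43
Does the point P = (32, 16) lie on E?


Check whether y^2 = x^3 + 8 x + 11 (mod 43) for (x, y) = (32, 16).
LHS: y^2 = 16^2 mod 43 = 41
RHS: x^3 + 8 x + 11 = 32^3 + 8*32 + 11 mod 43 = 11
LHS != RHS

No, not on the curve


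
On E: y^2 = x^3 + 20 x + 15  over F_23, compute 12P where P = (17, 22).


k = 12 = 1100_2 (binary, LSB first: 0011)
Double-and-add from P = (17, 22):
  bit 0 = 0: acc unchanged = O
  bit 1 = 0: acc unchanged = O
  bit 2 = 1: acc = O + (11, 18) = (11, 18)
  bit 3 = 1: acc = (11, 18) + (9, 2) = (21, 17)

12P = (21, 17)


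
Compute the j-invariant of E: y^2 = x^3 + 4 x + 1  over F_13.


Delta = -16(4 a^3 + 27 b^2) mod 13 = 9
-1728 * (4 a)^3 = -1728 * (4*4)^3 mod 13 = 1
j = 1 * 9^(-1) mod 13 = 3

j = 3 (mod 13)


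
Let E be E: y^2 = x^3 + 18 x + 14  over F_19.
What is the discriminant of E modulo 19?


4 a^3 + 27 b^2 = 4*18^3 + 27*14^2 = 23328 + 5292 = 28620
Delta = -16 * (28620) = -457920
Delta mod 19 = 18

Delta = 18 (mod 19)


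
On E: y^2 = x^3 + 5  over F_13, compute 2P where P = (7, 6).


Doubling: s = (3 x1^2 + a) / (2 y1)
s = (3*7^2 + 0) / (2*6) mod 13 = 9
x3 = s^2 - 2 x1 mod 13 = 9^2 - 2*7 = 2
y3 = s (x1 - x3) - y1 mod 13 = 9 * (7 - 2) - 6 = 0

2P = (2, 0)


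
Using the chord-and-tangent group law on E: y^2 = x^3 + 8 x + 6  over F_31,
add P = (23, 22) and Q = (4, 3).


P != Q, so use the chord formula.
s = (y2 - y1) / (x2 - x1) = (12) / (12) mod 31 = 1
x3 = s^2 - x1 - x2 mod 31 = 1^2 - 23 - 4 = 5
y3 = s (x1 - x3) - y1 mod 31 = 1 * (23 - 5) - 22 = 27

P + Q = (5, 27)


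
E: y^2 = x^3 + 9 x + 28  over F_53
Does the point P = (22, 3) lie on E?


Check whether y^2 = x^3 + 9 x + 28 (mod 53) for (x, y) = (22, 3).
LHS: y^2 = 3^2 mod 53 = 9
RHS: x^3 + 9 x + 28 = 22^3 + 9*22 + 28 mod 53 = 9
LHS = RHS

Yes, on the curve


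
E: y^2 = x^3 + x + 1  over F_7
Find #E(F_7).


For each x in F_7, count y with y^2 = x^3 + 1 x + 1 mod 7:
  x = 0: RHS = 1, y in [1, 6]  -> 2 point(s)
  x = 2: RHS = 4, y in [2, 5]  -> 2 point(s)
Affine points: 4. Add the point at infinity: total = 5.

#E(F_7) = 5


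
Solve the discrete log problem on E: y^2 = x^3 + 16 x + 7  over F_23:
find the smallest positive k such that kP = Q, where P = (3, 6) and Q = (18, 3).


Enumerate multiples of P until we hit Q = (18, 3):
  1P = (3, 6)
  2P = (7, 18)
  3P = (22, 6)
  4P = (21, 17)
  5P = (2, 1)
  6P = (20, 1)
  7P = (9, 12)
  8P = (12, 8)
  9P = (16, 9)
  10P = (8, 7)
  11P = (1, 22)
  12P = (14, 13)
  13P = (18, 20)
  14P = (18, 3)
Match found at i = 14.

k = 14


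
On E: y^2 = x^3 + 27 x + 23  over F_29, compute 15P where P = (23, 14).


k = 15 = 1111_2 (binary, LSB first: 1111)
Double-and-add from P = (23, 14):
  bit 0 = 1: acc = O + (23, 14) = (23, 14)
  bit 1 = 1: acc = (23, 14) + (25, 24) = (6, 13)
  bit 2 = 1: acc = (6, 13) + (28, 13) = (24, 16)
  bit 3 = 1: acc = (24, 16) + (15, 2) = (25, 5)

15P = (25, 5)


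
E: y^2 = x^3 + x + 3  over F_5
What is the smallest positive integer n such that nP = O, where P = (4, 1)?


Compute successive multiples of P until we hit O:
  1P = (4, 1)
  2P = (1, 0)
  3P = (4, 4)
  4P = O

ord(P) = 4


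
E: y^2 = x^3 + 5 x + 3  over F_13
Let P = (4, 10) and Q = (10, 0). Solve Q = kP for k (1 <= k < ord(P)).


Enumerate multiples of P until we hit Q = (10, 0):
  1P = (4, 10)
  2P = (9, 6)
  3P = (10, 0)
Match found at i = 3.

k = 3


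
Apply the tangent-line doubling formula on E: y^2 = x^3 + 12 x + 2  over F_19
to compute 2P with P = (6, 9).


Doubling: s = (3 x1^2 + a) / (2 y1)
s = (3*6^2 + 12) / (2*9) mod 19 = 13
x3 = s^2 - 2 x1 mod 19 = 13^2 - 2*6 = 5
y3 = s (x1 - x3) - y1 mod 19 = 13 * (6 - 5) - 9 = 4

2P = (5, 4)


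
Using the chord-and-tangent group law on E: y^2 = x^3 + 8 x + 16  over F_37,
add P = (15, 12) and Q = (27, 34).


P != Q, so use the chord formula.
s = (y2 - y1) / (x2 - x1) = (22) / (12) mod 37 = 8
x3 = s^2 - x1 - x2 mod 37 = 8^2 - 15 - 27 = 22
y3 = s (x1 - x3) - y1 mod 37 = 8 * (15 - 22) - 12 = 6

P + Q = (22, 6)


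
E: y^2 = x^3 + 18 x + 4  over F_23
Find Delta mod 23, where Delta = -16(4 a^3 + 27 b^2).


4 a^3 + 27 b^2 = 4*18^3 + 27*4^2 = 23328 + 432 = 23760
Delta = -16 * (23760) = -380160
Delta mod 23 = 7

Delta = 7 (mod 23)


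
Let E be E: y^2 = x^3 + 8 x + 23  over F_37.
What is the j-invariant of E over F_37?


Delta = -16(4 a^3 + 27 b^2) mod 37 = 35
-1728 * (4 a)^3 = -1728 * (4*8)^3 mod 37 = 31
j = 31 * 35^(-1) mod 37 = 3

j = 3 (mod 37)


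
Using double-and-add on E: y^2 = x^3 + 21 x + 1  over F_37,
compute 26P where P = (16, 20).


k = 26 = 11010_2 (binary, LSB first: 01011)
Double-and-add from P = (16, 20):
  bit 0 = 0: acc unchanged = O
  bit 1 = 1: acc = O + (21, 34) = (21, 34)
  bit 2 = 0: acc unchanged = (21, 34)
  bit 3 = 1: acc = (21, 34) + (11, 3) = (32, 17)
  bit 4 = 1: acc = (32, 17) + (4, 1) = (27, 7)

26P = (27, 7)


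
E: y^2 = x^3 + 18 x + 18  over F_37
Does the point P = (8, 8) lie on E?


Check whether y^2 = x^3 + 18 x + 18 (mod 37) for (x, y) = (8, 8).
LHS: y^2 = 8^2 mod 37 = 27
RHS: x^3 + 18 x + 18 = 8^3 + 18*8 + 18 mod 37 = 8
LHS != RHS

No, not on the curve


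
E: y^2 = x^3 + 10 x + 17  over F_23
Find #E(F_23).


For each x in F_23, count y with y^2 = x^3 + 10 x + 17 mod 23:
  x = 4: RHS = 6, y in [11, 12]  -> 2 point(s)
  x = 5: RHS = 8, y in [10, 13]  -> 2 point(s)
  x = 7: RHS = 16, y in [4, 19]  -> 2 point(s)
  x = 9: RHS = 8, y in [10, 13]  -> 2 point(s)
  x = 10: RHS = 13, y in [6, 17]  -> 2 point(s)
  x = 11: RHS = 9, y in [3, 20]  -> 2 point(s)
  x = 12: RHS = 2, y in [5, 18]  -> 2 point(s)
  x = 14: RHS = 3, y in [7, 16]  -> 2 point(s)
  x = 15: RHS = 0, y in [0]  -> 1 point(s)
  x = 16: RHS = 18, y in [8, 15]  -> 2 point(s)
  x = 18: RHS = 3, y in [7, 16]  -> 2 point(s)
  x = 20: RHS = 6, y in [11, 12]  -> 2 point(s)
  x = 21: RHS = 12, y in [9, 14]  -> 2 point(s)
  x = 22: RHS = 6, y in [11, 12]  -> 2 point(s)
Affine points: 27. Add the point at infinity: total = 28.

#E(F_23) = 28


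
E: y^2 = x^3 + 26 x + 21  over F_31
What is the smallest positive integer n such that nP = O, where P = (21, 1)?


Compute successive multiples of P until we hit O:
  1P = (21, 1)
  2P = (22, 22)
  3P = (26, 18)
  4P = (3, 23)
  5P = (15, 2)
  6P = (20, 4)
  7P = (30, 26)
  8P = (8, 11)
  ... (continuing to 37P)
  37P = O

ord(P) = 37


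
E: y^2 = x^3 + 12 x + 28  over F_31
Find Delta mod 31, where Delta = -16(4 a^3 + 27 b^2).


4 a^3 + 27 b^2 = 4*12^3 + 27*28^2 = 6912 + 21168 = 28080
Delta = -16 * (28080) = -449280
Delta mod 31 = 3

Delta = 3 (mod 31)


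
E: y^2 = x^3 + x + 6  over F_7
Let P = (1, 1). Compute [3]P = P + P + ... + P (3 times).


k = 3 = 11_2 (binary, LSB first: 11)
Double-and-add from P = (1, 1):
  bit 0 = 1: acc = O + (1, 1) = (1, 1)
  bit 1 = 1: acc = (1, 1) + (2, 4) = (6, 5)

3P = (6, 5)


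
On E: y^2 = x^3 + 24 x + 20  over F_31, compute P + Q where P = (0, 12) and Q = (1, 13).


P != Q, so use the chord formula.
s = (y2 - y1) / (x2 - x1) = (1) / (1) mod 31 = 1
x3 = s^2 - x1 - x2 mod 31 = 1^2 - 0 - 1 = 0
y3 = s (x1 - x3) - y1 mod 31 = 1 * (0 - 0) - 12 = 19

P + Q = (0, 19)


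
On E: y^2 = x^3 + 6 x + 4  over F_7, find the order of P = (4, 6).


Compute successive multiples of P until we hit O:
  1P = (4, 6)
  2P = (0, 5)
  3P = (0, 2)
  4P = (4, 1)
  5P = O

ord(P) = 5


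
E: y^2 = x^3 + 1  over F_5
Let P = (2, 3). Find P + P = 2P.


Doubling: s = (3 x1^2 + a) / (2 y1)
s = (3*2^2 + 0) / (2*3) mod 5 = 2
x3 = s^2 - 2 x1 mod 5 = 2^2 - 2*2 = 0
y3 = s (x1 - x3) - y1 mod 5 = 2 * (2 - 0) - 3 = 1

2P = (0, 1)


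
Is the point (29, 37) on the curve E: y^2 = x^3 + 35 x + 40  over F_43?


Check whether y^2 = x^3 + 35 x + 40 (mod 43) for (x, y) = (29, 37).
LHS: y^2 = 37^2 mod 43 = 36
RHS: x^3 + 35 x + 40 = 29^3 + 35*29 + 40 mod 43 = 31
LHS != RHS

No, not on the curve


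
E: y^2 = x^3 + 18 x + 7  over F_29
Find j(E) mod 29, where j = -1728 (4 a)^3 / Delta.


Delta = -16(4 a^3 + 27 b^2) mod 29 = 13
-1728 * (4 a)^3 = -1728 * (4*18)^3 mod 29 = 13
j = 13 * 13^(-1) mod 29 = 1

j = 1 (mod 29)


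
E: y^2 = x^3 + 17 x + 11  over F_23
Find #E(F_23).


For each x in F_23, count y with y^2 = x^3 + 17 x + 11 mod 23:
  x = 1: RHS = 6, y in [11, 12]  -> 2 point(s)
  x = 7: RHS = 13, y in [6, 17]  -> 2 point(s)
  x = 10: RHS = 8, y in [10, 13]  -> 2 point(s)
  x = 14: RHS = 3, y in [7, 16]  -> 2 point(s)
  x = 16: RHS = 9, y in [3, 20]  -> 2 point(s)
  x = 18: RHS = 8, y in [10, 13]  -> 2 point(s)
  x = 20: RHS = 2, y in [5, 18]  -> 2 point(s)
  x = 22: RHS = 16, y in [4, 19]  -> 2 point(s)
Affine points: 16. Add the point at infinity: total = 17.

#E(F_23) = 17


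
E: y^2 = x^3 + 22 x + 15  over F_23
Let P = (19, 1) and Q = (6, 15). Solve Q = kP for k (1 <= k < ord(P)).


Enumerate multiples of P until we hit Q = (6, 15):
  1P = (19, 1)
  2P = (14, 13)
  3P = (16, 1)
  4P = (11, 22)
  5P = (6, 8)
  6P = (7, 12)
  7P = (21, 20)
  8P = (10, 4)
  9P = (12, 12)
  10P = (17, 9)
  11P = (3, 4)
  12P = (4, 12)
  13P = (8, 17)
  14P = (8, 6)
  15P = (4, 11)
  16P = (3, 19)
  17P = (17, 14)
  18P = (12, 11)
  19P = (10, 19)
  20P = (21, 3)
  21P = (7, 11)
  22P = (6, 15)
Match found at i = 22.

k = 22


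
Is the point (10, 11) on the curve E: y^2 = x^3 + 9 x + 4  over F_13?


Check whether y^2 = x^3 + 9 x + 4 (mod 13) for (x, y) = (10, 11).
LHS: y^2 = 11^2 mod 13 = 4
RHS: x^3 + 9 x + 4 = 10^3 + 9*10 + 4 mod 13 = 2
LHS != RHS

No, not on the curve


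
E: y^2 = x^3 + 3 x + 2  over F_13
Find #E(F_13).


For each x in F_13, count y with y^2 = x^3 + 3 x + 2 mod 13:
  x = 2: RHS = 3, y in [4, 9]  -> 2 point(s)
  x = 3: RHS = 12, y in [5, 8]  -> 2 point(s)
  x = 4: RHS = 0, y in [0]  -> 1 point(s)
  x = 5: RHS = 12, y in [5, 8]  -> 2 point(s)
  x = 9: RHS = 4, y in [2, 11]  -> 2 point(s)
  x = 11: RHS = 1, y in [1, 12]  -> 2 point(s)
Affine points: 11. Add the point at infinity: total = 12.

#E(F_13) = 12


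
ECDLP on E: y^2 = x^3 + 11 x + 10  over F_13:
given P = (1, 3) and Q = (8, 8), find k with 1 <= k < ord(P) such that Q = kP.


Enumerate multiples of P until we hit Q = (8, 8):
  1P = (1, 3)
  2P = (2, 12)
  3P = (0, 6)
  4P = (8, 5)
  5P = (7, 12)
  6P = (4, 12)
  7P = (4, 1)
  8P = (7, 1)
  9P = (8, 8)
Match found at i = 9.

k = 9


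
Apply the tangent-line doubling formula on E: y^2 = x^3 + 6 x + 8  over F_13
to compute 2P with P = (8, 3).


Doubling: s = (3 x1^2 + a) / (2 y1)
s = (3*8^2 + 6) / (2*3) mod 13 = 7
x3 = s^2 - 2 x1 mod 13 = 7^2 - 2*8 = 7
y3 = s (x1 - x3) - y1 mod 13 = 7 * (8 - 7) - 3 = 4

2P = (7, 4)


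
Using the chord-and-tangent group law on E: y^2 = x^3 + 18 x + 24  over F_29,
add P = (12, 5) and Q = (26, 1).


P != Q, so use the chord formula.
s = (y2 - y1) / (x2 - x1) = (25) / (14) mod 29 = 8
x3 = s^2 - x1 - x2 mod 29 = 8^2 - 12 - 26 = 26
y3 = s (x1 - x3) - y1 mod 29 = 8 * (12 - 26) - 5 = 28

P + Q = (26, 28)


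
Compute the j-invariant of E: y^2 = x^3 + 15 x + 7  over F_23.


Delta = -16(4 a^3 + 27 b^2) mod 23 = 8
-1728 * (4 a)^3 = -1728 * (4*15)^3 mod 23 = 2
j = 2 * 8^(-1) mod 23 = 6

j = 6 (mod 23)


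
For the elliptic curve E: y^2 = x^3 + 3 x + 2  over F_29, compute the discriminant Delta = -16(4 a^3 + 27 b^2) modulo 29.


4 a^3 + 27 b^2 = 4*3^3 + 27*2^2 = 108 + 108 = 216
Delta = -16 * (216) = -3456
Delta mod 29 = 24

Delta = 24 (mod 29)


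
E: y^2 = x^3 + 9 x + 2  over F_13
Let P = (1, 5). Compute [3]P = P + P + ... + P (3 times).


k = 3 = 11_2 (binary, LSB first: 11)
Double-and-add from P = (1, 5):
  bit 0 = 1: acc = O + (1, 5) = (1, 5)
  bit 1 = 1: acc = (1, 5) + (1, 8) = O

3P = O


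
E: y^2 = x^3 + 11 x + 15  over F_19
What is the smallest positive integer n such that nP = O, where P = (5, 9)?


Compute successive multiples of P until we hit O:
  1P = (5, 9)
  2P = (14, 5)
  3P = (7, 13)
  4P = (11, 17)
  5P = (9, 11)
  6P = (10, 17)
  7P = (2, 11)
  8P = (4, 3)
  ... (continuing to 21P)
  21P = O

ord(P) = 21


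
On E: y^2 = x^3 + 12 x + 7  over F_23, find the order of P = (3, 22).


Compute successive multiples of P until we hit O:
  1P = (3, 22)
  2P = (12, 4)
  3P = (12, 19)
  4P = (3, 1)
  5P = O

ord(P) = 5


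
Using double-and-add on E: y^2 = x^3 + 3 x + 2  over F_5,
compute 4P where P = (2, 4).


k = 4 = 100_2 (binary, LSB first: 001)
Double-and-add from P = (2, 4):
  bit 0 = 0: acc unchanged = O
  bit 1 = 0: acc unchanged = O
  bit 2 = 1: acc = O + (2, 1) = (2, 1)

4P = (2, 1)


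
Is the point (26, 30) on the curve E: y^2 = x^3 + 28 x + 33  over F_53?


Check whether y^2 = x^3 + 28 x + 33 (mod 53) for (x, y) = (26, 30).
LHS: y^2 = 30^2 mod 53 = 52
RHS: x^3 + 28 x + 33 = 26^3 + 28*26 + 33 mod 53 = 52
LHS = RHS

Yes, on the curve


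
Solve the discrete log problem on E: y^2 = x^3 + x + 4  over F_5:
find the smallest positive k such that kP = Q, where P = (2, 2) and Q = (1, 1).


Enumerate multiples of P until we hit Q = (1, 1):
  1P = (2, 2)
  2P = (0, 2)
  3P = (3, 3)
  4P = (1, 4)
  5P = (1, 1)
Match found at i = 5.

k = 5


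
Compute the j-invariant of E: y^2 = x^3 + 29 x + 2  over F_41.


Delta = -16(4 a^3 + 27 b^2) mod 41 = 9
-1728 * (4 a)^3 = -1728 * (4*29)^3 mod 41 = 8
j = 8 * 9^(-1) mod 41 = 10

j = 10 (mod 41)


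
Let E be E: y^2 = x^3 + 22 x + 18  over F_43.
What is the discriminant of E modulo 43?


4 a^3 + 27 b^2 = 4*22^3 + 27*18^2 = 42592 + 8748 = 51340
Delta = -16 * (51340) = -821440
Delta mod 43 = 32

Delta = 32 (mod 43)
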